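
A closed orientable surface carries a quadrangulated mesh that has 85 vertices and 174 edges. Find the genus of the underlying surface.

2

Every face is a square and each edge borders two faces, so 4F = 2·174, giving F = 87.
χ = V − E + F = 85 − 174 + 87 = -2.
For a closed orientable surface χ = 2 − 2g, so g = (2 − (-2))/2 = 2.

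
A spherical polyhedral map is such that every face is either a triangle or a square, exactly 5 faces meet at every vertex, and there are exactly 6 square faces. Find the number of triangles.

Let x be the number of triangles; then F = 6 + x.
Edge–face incidences: 2E = 4·6 + 3·x = 24 + 3x.
Every vertex has degree 5, so 5V = 2E.
Euler: V − E + F = 2 ⇒ (2E)/5 − E + (6 + x) = 2.
Multiply by 10: 2·(2E) − 5·(2E) + 10·(6 + x) = 20, i.e. 60 + 10x − 3·(24 + 3x) = 20.
Collecting terms: x − 12 = 20, so x = 32.
Then 2E = 24 + 3·32 = 120, so E = 60, V = 2E/5 = 24, F = 6 + 32 = 38.

32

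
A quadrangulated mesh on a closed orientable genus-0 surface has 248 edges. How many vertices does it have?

126

χ = 2 − 2·0 = 2, and every face is a square so 4F = 2E.
F = 2E/4 = 124. Then V = 2 + E − F = 2 + 248 − 124 = 126.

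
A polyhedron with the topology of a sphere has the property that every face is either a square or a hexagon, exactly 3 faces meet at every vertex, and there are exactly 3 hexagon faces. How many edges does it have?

Let x be the number of squares; then F = 3 + x.
Edge–face incidences: 2E = 6·3 + 4·x = 18 + 4x.
Every vertex has degree 3, so 3V = 2E.
Euler: V − E + F = 2 ⇒ (2E)/3 − E + (3 + x) = 2.
Multiply by 6: 2·(2E) − 3·(2E) + 6·(3 + x) = 12, i.e. 18 + 6x − (18 + 4x) = 12.
Collecting terms: 2x = 12, so x = 6.
Then 2E = 18 + 4·6 = 42, so E = 21, V = 2E/3 = 14, F = 3 + 6 = 9.

21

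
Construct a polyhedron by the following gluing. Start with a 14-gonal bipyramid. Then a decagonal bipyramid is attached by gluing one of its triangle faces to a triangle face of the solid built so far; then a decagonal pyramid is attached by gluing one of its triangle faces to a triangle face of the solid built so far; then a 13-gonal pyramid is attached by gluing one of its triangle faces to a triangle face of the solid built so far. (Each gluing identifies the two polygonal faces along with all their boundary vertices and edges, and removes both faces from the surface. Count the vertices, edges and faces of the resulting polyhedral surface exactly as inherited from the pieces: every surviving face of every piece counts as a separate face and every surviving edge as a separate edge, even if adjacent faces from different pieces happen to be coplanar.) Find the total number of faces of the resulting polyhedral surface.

67

A 14-gonal bipyramid: V=16, E=42, F=28.
Attach a decagonal bipyramid (V=12, E=30, F=20) along a 3-gon: merge 3 vertices and 3 edges, delete both glued faces → V=25, E=69, F=46.
Attach a decagonal pyramid (V=11, E=20, F=11) along a 3-gon: merge 3 vertices and 3 edges, delete both glued faces → V=33, E=86, F=55.
Attach a 13-gonal pyramid (V=14, E=26, F=14) along a 3-gon: merge 3 vertices and 3 edges, delete both glued faces → V=44, E=109, F=67.
Check: V − E + F = 44 − 109 + 67 = 2.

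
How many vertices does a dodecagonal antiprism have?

An antiprism on an n-gon has two n-gon caps and 2n triangles: V = 2·12 = 24, E = 4·12 = 48, F = 2·12 + 2 = 26.

24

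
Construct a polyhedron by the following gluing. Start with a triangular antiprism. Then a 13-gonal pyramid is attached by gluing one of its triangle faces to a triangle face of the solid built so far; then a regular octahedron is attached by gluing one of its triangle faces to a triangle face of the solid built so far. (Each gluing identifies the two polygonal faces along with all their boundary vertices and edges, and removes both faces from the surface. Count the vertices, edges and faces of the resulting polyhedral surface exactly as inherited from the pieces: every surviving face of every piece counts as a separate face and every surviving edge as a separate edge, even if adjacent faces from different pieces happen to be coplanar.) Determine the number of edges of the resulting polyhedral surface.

44

A triangular antiprism: V=6, E=12, F=8.
Attach a 13-gonal pyramid (V=14, E=26, F=14) along a 3-gon: merge 3 vertices and 3 edges, delete both glued faces → V=17, E=35, F=20.
Attach a regular octahedron (V=6, E=12, F=8) along a 3-gon: merge 3 vertices and 3 edges, delete both glued faces → V=20, E=44, F=26.
Check: V − E + F = 20 − 44 + 26 = 2.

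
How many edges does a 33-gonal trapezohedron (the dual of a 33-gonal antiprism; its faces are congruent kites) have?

The n-trapezohedron (dual of the n-antiprism) has V = 2·33 + 2 = 68, E = 4·33 = 132, F = 2·33 = 66.

132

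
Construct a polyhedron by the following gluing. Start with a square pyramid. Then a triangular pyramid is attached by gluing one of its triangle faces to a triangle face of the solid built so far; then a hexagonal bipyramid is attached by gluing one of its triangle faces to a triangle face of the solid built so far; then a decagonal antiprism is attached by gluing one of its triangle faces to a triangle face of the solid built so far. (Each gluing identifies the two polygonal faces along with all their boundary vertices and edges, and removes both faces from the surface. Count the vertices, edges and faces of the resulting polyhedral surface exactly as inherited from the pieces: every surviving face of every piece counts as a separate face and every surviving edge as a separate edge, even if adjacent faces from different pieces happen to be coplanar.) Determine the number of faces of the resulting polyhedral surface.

A square pyramid: V=5, E=8, F=5.
Attach a triangular pyramid (V=4, E=6, F=4) along a 3-gon: merge 3 vertices and 3 edges, delete both glued faces → V=6, E=11, F=7.
Attach a hexagonal bipyramid (V=8, E=18, F=12) along a 3-gon: merge 3 vertices and 3 edges, delete both glued faces → V=11, E=26, F=17.
Attach a decagonal antiprism (V=20, E=40, F=22) along a 3-gon: merge 3 vertices and 3 edges, delete both glued faces → V=28, E=63, F=37.
Check: V − E + F = 28 − 63 + 37 = 2.

37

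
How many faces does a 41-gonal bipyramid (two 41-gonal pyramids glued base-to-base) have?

82

A bipyramid over an n-gon has 2n triangular faces and n + 2 vertices: V = 41 + 2 = 43, E = 3·41 = 123, F = 2·41 = 82.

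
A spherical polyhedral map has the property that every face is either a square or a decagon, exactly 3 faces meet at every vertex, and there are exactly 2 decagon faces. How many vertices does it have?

20

Let x be the number of squares; then F = 2 + x.
Edge–face incidences: 2E = 10·2 + 4·x = 20 + 4x.
Every vertex has degree 3, so 3V = 2E.
Euler: V − E + F = 2 ⇒ (2E)/3 − E + (2 + x) = 2.
Multiply by 6: 2·(2E) − 3·(2E) + 6·(2 + x) = 12, i.e. 12 + 6x − (20 + 4x) = 12.
Collecting terms: 2x − 8 = 12, so 2x = 20, so x = 10.
Then 2E = 20 + 4·10 = 60, so E = 30, V = 2E/3 = 20, F = 2 + 10 = 12.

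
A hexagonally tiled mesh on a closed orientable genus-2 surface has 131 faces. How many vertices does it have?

χ = 2 − 2·2 = -2, and every face is a hexagon so 6F = 2E.
E = 6·131/2 = 393. Then V = -2 + E − F = -2 + 393 − 131 = 260.

260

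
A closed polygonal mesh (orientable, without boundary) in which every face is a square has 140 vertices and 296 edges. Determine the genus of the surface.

5

Every face is a square and each edge borders two faces, so 4F = 2·296, giving F = 148.
χ = V − E + F = 140 − 296 + 148 = -8.
For a closed orientable surface χ = 2 − 2g, so g = (2 − (-8))/2 = 5.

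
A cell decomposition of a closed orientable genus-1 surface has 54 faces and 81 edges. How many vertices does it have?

For a closed orientable surface of genus 1, χ = 2 − 2·1 = 0.
V = 0 + E − F = 0 + 81 − 54 = 27.

27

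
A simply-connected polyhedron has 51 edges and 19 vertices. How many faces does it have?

34

Here V − E + F = 2.
F = 2 − V + E = 2 − 19 + 51 = 34.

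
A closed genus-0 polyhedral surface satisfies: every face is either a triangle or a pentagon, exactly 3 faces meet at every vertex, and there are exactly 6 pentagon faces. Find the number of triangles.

2

Let x be the number of triangles; then F = 6 + x.
Edge–face incidences: 2E = 5·6 + 3·x = 30 + 3x.
Every vertex has degree 3, so 3V = 2E.
Euler: V − E + F = 2 ⇒ (2E)/3 − E + (6 + x) = 2.
Multiply by 6: 2·(2E) − 3·(2E) + 6·(6 + x) = 12, i.e. 36 + 6x − (30 + 3x) = 12.
Collecting terms: 3x + 6 = 12, so 3x = 6, so x = 2.
Then 2E = 30 + 3·2 = 36, so E = 18, V = 2E/3 = 12, F = 6 + 2 = 8.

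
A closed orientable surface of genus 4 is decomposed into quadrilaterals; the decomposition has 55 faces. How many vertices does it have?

χ = 2 − 2·4 = -6, and every face is a square so 4F = 2E.
E = 4·55/2 = 110. Then V = -6 + E − F = -6 + 110 − 55 = 49.

49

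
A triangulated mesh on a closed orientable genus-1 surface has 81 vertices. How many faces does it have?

χ = 2 − 2·1 = 0, and every face is a triangle so 3F = 2E.
V − E + F = 0 with E = 3F/2 gives 81 − (3/2 − 1)·F = 0, so F = 162 and E = 243.

162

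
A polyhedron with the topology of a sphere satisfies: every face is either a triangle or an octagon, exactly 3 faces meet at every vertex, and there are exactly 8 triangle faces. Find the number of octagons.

6

Let x be the number of octagons; then F = 8 + x.
Edge–face incidences: 2E = 3·8 + 8·x = 24 + 8x.
Every vertex has degree 3, so 3V = 2E.
Euler: V − E + F = 2 ⇒ (2E)/3 − E + (8 + x) = 2.
Multiply by 6: 2·(2E) − 3·(2E) + 6·(8 + x) = 12, i.e. 48 + 6x − (24 + 8x) = 12.
Collecting terms: −2x + 24 = 12, so −2x = −12, so x = 6.
Then 2E = 24 + 8·6 = 72, so E = 36, V = 2E/3 = 24, F = 8 + 6 = 14.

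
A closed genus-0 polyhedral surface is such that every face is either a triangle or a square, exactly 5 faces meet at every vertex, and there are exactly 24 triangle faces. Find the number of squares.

Let x be the number of squares; then F = 24 + x.
Edge–face incidences: 2E = 3·24 + 4·x = 72 + 4x.
Every vertex has degree 5, so 5V = 2E.
Euler: V − E + F = 2 ⇒ (2E)/5 − E + (24 + x) = 2.
Multiply by 10: 2·(2E) − 5·(2E) + 10·(24 + x) = 20, i.e. 240 + 10x − 3·(72 + 4x) = 20.
Collecting terms: −2x + 24 = 20, so −2x = −4, so x = 2.
Then 2E = 72 + 4·2 = 80, so E = 40, V = 2E/5 = 16, F = 24 + 2 = 26.

2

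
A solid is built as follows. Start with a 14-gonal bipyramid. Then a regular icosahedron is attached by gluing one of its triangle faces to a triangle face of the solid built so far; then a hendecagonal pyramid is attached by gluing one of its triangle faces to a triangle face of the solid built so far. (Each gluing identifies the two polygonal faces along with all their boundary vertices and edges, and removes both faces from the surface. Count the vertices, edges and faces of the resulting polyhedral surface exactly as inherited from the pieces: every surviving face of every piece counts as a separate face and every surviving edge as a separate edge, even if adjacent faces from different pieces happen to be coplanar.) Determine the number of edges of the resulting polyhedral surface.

88

A 14-gonal bipyramid: V=16, E=42, F=28.
Attach a regular icosahedron (V=12, E=30, F=20) along a 3-gon: merge 3 vertices and 3 edges, delete both glued faces → V=25, E=69, F=46.
Attach a hendecagonal pyramid (V=12, E=22, F=12) along a 3-gon: merge 3 vertices and 3 edges, delete both glued faces → V=34, E=88, F=56.
Check: V − E + F = 34 − 88 + 56 = 2.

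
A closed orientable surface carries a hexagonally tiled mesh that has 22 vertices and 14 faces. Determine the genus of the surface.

Every face is a hexagon, so 2E = 6·14 = 84, giving E = 42.
χ = V − E + F = 22 − 42 + 14 = -6.
For a closed orientable surface χ = 2 − 2g, so g = (2 − (-6))/2 = 4.

4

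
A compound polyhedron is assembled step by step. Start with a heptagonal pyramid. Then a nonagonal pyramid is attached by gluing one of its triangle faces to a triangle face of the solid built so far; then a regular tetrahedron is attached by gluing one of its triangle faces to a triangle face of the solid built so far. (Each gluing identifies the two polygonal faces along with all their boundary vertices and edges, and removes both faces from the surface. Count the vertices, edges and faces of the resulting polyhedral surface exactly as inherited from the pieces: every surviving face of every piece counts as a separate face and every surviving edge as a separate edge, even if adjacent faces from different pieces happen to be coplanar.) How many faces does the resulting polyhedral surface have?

A heptagonal pyramid: V=8, E=14, F=8.
Attach a nonagonal pyramid (V=10, E=18, F=10) along a 3-gon: merge 3 vertices and 3 edges, delete both glued faces → V=15, E=29, F=16.
Attach a regular tetrahedron (V=4, E=6, F=4) along a 3-gon: merge 3 vertices and 3 edges, delete both glued faces → V=16, E=32, F=18.
Check: V − E + F = 16 − 32 + 18 = 2.

18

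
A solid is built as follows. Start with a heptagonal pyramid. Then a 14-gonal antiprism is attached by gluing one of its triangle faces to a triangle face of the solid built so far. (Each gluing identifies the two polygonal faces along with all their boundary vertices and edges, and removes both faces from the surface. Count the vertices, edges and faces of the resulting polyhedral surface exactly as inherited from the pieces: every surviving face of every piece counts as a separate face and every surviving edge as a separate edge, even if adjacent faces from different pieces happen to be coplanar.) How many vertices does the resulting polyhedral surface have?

A heptagonal pyramid: V=8, E=14, F=8.
Attach a 14-gonal antiprism (V=28, E=56, F=30) along a 3-gon: merge 3 vertices and 3 edges, delete both glued faces → V=33, E=67, F=36.
Check: V − E + F = 33 − 67 + 36 = 2.

33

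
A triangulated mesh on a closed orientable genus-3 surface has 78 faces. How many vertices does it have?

35

χ = 2 − 2·3 = -4, and every face is a triangle so 3F = 2E.
E = 3·78/2 = 117. Then V = -4 + E − F = -4 + 117 − 78 = 35.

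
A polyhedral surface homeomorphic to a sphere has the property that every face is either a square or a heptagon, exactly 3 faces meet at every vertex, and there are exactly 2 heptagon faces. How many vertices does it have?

14

Let x be the number of squares; then F = 2 + x.
Edge–face incidences: 2E = 7·2 + 4·x = 14 + 4x.
Every vertex has degree 3, so 3V = 2E.
Euler: V − E + F = 2 ⇒ (2E)/3 − E + (2 + x) = 2.
Multiply by 6: 2·(2E) − 3·(2E) + 6·(2 + x) = 12, i.e. 12 + 6x − (14 + 4x) = 12.
Collecting terms: 2x − 2 = 12, so 2x = 14, so x = 7.
Then 2E = 14 + 4·7 = 42, so E = 21, V = 2E/3 = 14, F = 2 + 7 = 9.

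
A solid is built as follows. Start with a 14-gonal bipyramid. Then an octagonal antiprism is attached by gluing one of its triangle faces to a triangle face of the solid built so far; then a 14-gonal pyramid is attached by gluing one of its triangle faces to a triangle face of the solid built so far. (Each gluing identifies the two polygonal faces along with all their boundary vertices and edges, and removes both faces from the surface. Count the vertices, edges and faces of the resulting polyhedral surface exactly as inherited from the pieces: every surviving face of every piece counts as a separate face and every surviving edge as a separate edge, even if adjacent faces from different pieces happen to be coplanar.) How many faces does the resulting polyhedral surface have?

57

A 14-gonal bipyramid: V=16, E=42, F=28.
Attach an octagonal antiprism (V=16, E=32, F=18) along a 3-gon: merge 3 vertices and 3 edges, delete both glued faces → V=29, E=71, F=44.
Attach a 14-gonal pyramid (V=15, E=28, F=15) along a 3-gon: merge 3 vertices and 3 edges, delete both glued faces → V=41, E=96, F=57.
Check: V − E + F = 41 − 96 + 57 = 2.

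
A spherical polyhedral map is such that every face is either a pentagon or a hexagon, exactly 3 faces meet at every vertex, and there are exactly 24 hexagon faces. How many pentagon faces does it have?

12

Let x be the number of pentagons; then F = 24 + x.
Edge–face incidences: 2E = 6·24 + 5·x = 144 + 5x.
Every vertex has degree 3, so 3V = 2E.
Euler: V − E + F = 2 ⇒ (2E)/3 − E + (24 + x) = 2.
Multiply by 6: 2·(2E) − 3·(2E) + 6·(24 + x) = 12, i.e. 144 + 6x − (144 + 5x) = 12.
Collecting terms: x = 12.
Then 2E = 144 + 5·12 = 204, so E = 102, V = 2E/3 = 68, F = 24 + 12 = 36.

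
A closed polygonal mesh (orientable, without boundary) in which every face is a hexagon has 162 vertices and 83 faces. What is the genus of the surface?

3

Every face is a hexagon, so 2E = 6·83 = 498, giving E = 249.
χ = V − E + F = 162 − 249 + 83 = -4.
For a closed orientable surface χ = 2 − 2g, so g = (2 − (-4))/2 = 3.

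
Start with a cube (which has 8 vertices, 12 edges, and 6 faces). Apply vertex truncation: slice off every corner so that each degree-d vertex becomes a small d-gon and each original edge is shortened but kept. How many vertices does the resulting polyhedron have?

24

Truncation replaces each original edge-end by a new vertex, so V′ = 2E = 24.
Each original edge survives, and each old vertex of degree d contributes d new edges; summing degrees gives Σd = 2E, so E′ = E + 2E = 3E = 36.
Each original face survives and each original vertex becomes one new face: F′ = F + V = 14.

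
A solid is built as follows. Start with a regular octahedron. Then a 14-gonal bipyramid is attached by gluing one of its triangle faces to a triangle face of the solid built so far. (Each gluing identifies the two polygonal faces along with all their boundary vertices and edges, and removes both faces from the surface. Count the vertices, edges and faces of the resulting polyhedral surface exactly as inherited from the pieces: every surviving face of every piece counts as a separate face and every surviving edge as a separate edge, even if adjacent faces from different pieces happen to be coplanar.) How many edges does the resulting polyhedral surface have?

51

A regular octahedron: V=6, E=12, F=8.
Attach a 14-gonal bipyramid (V=16, E=42, F=28) along a 3-gon: merge 3 vertices and 3 edges, delete both glued faces → V=19, E=51, F=34.
Check: V − E + F = 19 − 51 + 34 = 2.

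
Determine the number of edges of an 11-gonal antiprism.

44

An antiprism on an n-gon has two n-gon caps and 2n triangles: V = 2·11 = 22, E = 4·11 = 44, F = 2·11 + 2 = 24.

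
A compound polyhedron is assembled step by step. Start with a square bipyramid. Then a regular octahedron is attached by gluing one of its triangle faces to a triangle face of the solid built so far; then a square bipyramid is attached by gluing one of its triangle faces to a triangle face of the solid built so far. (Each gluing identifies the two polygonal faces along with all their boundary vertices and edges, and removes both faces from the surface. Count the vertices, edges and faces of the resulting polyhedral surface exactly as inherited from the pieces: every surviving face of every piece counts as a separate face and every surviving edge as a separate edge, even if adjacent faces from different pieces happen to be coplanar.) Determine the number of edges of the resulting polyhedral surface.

A square bipyramid: V=6, E=12, F=8.
Attach a regular octahedron (V=6, E=12, F=8) along a 3-gon: merge 3 vertices and 3 edges, delete both glued faces → V=9, E=21, F=14.
Attach a square bipyramid (V=6, E=12, F=8) along a 3-gon: merge 3 vertices and 3 edges, delete both glued faces → V=12, E=30, F=20.
Check: V − E + F = 12 − 30 + 20 = 2.

30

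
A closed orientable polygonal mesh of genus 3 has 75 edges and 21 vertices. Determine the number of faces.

50

For a closed orientable surface of genus 3, χ = 2 − 2·3 = -4.
F = -4 − V + E = -4 − 21 + 75 = 50.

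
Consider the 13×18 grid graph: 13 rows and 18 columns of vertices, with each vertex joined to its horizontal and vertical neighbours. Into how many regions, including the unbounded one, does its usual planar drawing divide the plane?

205

The grid has V = 13·18 = 234 vertices and E = 13·17 + 18·12 = 437 edges.
F = 2 − V + E = 2 − 234 + 437 = 205.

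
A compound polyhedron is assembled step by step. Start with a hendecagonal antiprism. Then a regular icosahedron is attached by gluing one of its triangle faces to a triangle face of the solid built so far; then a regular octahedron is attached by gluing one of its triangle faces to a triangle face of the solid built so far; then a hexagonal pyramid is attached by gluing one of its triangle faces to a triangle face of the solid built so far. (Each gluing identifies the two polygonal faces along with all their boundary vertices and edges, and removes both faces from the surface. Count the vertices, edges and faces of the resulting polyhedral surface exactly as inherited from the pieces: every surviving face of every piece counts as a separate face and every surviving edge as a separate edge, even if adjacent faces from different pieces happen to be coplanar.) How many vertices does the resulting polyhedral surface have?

38

A hendecagonal antiprism: V=22, E=44, F=24.
Attach a regular icosahedron (V=12, E=30, F=20) along a 3-gon: merge 3 vertices and 3 edges, delete both glued faces → V=31, E=71, F=42.
Attach a regular octahedron (V=6, E=12, F=8) along a 3-gon: merge 3 vertices and 3 edges, delete both glued faces → V=34, E=80, F=48.
Attach a hexagonal pyramid (V=7, E=12, F=7) along a 3-gon: merge 3 vertices and 3 edges, delete both glued faces → V=38, E=89, F=53.
Check: V − E + F = 38 − 89 + 53 = 2.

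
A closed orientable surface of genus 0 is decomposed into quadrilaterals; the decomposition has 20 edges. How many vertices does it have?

χ = 2 − 2·0 = 2, and every face is a square so 4F = 2E.
F = 2E/4 = 10. Then V = 2 + E − F = 2 + 20 − 10 = 12.

12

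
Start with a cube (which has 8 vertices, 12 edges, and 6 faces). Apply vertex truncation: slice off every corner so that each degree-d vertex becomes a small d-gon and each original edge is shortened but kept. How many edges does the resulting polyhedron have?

36

Truncation replaces each original edge-end by a new vertex, so V′ = 2E = 24.
Each original edge survives, and each old vertex of degree d contributes d new edges; summing degrees gives Σd = 2E, so E′ = E + 2E = 3E = 36.
Each original face survives and each original vertex becomes one new face: F′ = F + V = 14.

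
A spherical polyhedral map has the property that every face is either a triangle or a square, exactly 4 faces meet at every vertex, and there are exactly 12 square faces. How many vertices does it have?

18

Let x be the number of triangles; then F = 12 + x.
Edge–face incidences: 2E = 4·12 + 3·x = 48 + 3x.
Every vertex has degree 4, so 4V = 2E.
Euler: V − E + F = 2 ⇒ (2E)/4 − E + (12 + x) = 2.
Multiply by 8: 2·(2E) − 4·(2E) + 8·(12 + x) = 16, i.e. 96 + 8x − 2·(48 + 3x) = 16.
Collecting terms: 2x = 16, so x = 8.
Then 2E = 48 + 3·8 = 72, so E = 36, V = 2E/4 = 18, F = 12 + 8 = 20.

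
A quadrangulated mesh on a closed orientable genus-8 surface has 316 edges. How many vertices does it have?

144

χ = 2 − 2·8 = -14, and every face is a square so 4F = 2E.
F = 2E/4 = 158. Then V = -14 + E − F = -14 + 316 − 158 = 144.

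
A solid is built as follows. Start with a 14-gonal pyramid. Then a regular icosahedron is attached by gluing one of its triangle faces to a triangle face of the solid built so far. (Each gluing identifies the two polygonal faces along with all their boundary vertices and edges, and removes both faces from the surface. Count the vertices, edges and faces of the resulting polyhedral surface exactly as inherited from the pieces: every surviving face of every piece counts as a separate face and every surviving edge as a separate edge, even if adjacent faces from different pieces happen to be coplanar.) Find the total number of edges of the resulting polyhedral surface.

55

A 14-gonal pyramid: V=15, E=28, F=15.
Attach a regular icosahedron (V=12, E=30, F=20) along a 3-gon: merge 3 vertices and 3 edges, delete both glued faces → V=24, E=55, F=33.
Check: V − E + F = 24 − 55 + 33 = 2.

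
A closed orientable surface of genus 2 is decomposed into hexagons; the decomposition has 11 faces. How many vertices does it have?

20

χ = 2 − 2·2 = -2, and every face is a hexagon so 6F = 2E.
E = 6·11/2 = 33. Then V = -2 + E − F = -2 + 33 − 11 = 20.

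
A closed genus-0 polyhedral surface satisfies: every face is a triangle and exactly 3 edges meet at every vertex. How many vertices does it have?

4

Each face has 3 edges and each edge borders two faces, so 2E = 3F.
Each vertex has degree 3, so 3V = 2E and hence V = 3F/3.
Euler: V − E + F = 2 ⇒ (3F/3) − (3F/2) + F = 2.
Multiply by 6: (6 − 9 + 6)F = 12, i.e. 3F = 12.
So F = 4, E = 3·4/2 = 6, V = 3·4/3 = 4.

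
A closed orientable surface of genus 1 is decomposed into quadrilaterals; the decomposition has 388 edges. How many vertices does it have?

χ = 2 − 2·1 = 0, and every face is a square so 4F = 2E.
F = 2E/4 = 194. Then V = 0 + E − F = 0 + 388 − 194 = 194.

194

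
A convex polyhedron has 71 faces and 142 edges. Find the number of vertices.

Here V − E + F = 2.
V = 2 + E − F = 2 + 142 − 71 = 73.

73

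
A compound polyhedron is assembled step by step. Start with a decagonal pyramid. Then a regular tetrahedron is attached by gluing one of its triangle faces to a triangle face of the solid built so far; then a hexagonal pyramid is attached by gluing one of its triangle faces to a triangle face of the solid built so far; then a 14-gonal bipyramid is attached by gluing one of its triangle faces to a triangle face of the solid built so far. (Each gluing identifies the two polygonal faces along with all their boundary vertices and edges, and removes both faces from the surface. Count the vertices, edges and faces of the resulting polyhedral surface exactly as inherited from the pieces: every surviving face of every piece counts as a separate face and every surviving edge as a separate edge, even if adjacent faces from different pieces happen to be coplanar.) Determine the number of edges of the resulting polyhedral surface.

71

A decagonal pyramid: V=11, E=20, F=11.
Attach a regular tetrahedron (V=4, E=6, F=4) along a 3-gon: merge 3 vertices and 3 edges, delete both glued faces → V=12, E=23, F=13.
Attach a hexagonal pyramid (V=7, E=12, F=7) along a 3-gon: merge 3 vertices and 3 edges, delete both glued faces → V=16, E=32, F=18.
Attach a 14-gonal bipyramid (V=16, E=42, F=28) along a 3-gon: merge 3 vertices and 3 edges, delete both glued faces → V=29, E=71, F=44.
Check: V − E + F = 29 − 71 + 44 = 2.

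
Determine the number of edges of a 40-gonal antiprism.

An antiprism on an n-gon has two n-gon caps and 2n triangles: V = 2·40 = 80, E = 4·40 = 160, F = 2·40 + 2 = 82.

160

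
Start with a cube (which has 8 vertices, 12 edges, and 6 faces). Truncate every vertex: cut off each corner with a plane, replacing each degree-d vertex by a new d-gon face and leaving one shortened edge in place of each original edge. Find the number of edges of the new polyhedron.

36

Truncation replaces each original edge-end by a new vertex, so V′ = 2E = 24.
Each original edge survives, and each old vertex of degree d contributes d new edges; summing degrees gives Σd = 2E, so E′ = E + 2E = 3E = 36.
Each original face survives and each original vertex becomes one new face: F′ = F + V = 14.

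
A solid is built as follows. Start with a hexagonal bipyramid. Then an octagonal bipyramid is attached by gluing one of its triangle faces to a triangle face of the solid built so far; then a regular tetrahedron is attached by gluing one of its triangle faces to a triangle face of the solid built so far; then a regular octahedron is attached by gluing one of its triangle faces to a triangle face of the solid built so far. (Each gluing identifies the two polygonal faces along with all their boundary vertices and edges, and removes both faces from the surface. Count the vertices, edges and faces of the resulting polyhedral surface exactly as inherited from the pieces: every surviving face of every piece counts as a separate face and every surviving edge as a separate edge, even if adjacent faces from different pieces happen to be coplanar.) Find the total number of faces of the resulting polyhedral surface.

A hexagonal bipyramid: V=8, E=18, F=12.
Attach an octagonal bipyramid (V=10, E=24, F=16) along a 3-gon: merge 3 vertices and 3 edges, delete both glued faces → V=15, E=39, F=26.
Attach a regular tetrahedron (V=4, E=6, F=4) along a 3-gon: merge 3 vertices and 3 edges, delete both glued faces → V=16, E=42, F=28.
Attach a regular octahedron (V=6, E=12, F=8) along a 3-gon: merge 3 vertices and 3 edges, delete both glued faces → V=19, E=51, F=34.
Check: V − E + F = 19 − 51 + 34 = 2.

34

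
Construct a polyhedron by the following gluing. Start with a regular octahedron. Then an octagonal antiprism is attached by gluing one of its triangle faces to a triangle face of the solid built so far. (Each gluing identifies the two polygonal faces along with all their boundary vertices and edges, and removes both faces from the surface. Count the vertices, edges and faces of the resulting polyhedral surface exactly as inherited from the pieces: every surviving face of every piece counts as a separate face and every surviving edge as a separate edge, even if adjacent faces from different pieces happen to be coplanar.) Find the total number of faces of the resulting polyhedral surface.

A regular octahedron: V=6, E=12, F=8.
Attach an octagonal antiprism (V=16, E=32, F=18) along a 3-gon: merge 3 vertices and 3 edges, delete both glued faces → V=19, E=41, F=24.
Check: V − E + F = 19 − 41 + 24 = 2.

24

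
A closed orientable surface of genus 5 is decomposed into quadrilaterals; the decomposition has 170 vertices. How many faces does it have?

χ = 2 − 2·5 = -8, and every face is a square so 4F = 2E.
V − E + F = -8 with E = 4F/2 gives 170 − (4/2 − 1)·F = -8, so F = 178 and E = 356.

178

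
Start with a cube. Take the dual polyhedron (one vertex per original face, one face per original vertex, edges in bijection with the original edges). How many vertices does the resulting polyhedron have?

The base solid has V = 8, E = 12, F = 6.
The dual swaps V and F and preserves E: V′ = F = 6, E′ = E = 12, F′ = V = 8.

6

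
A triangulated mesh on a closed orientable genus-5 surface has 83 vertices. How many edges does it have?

χ = 2 − 2·5 = -8, and every face is a triangle so 3F = 2E.
V − E + F = -8 with E = 3F/2 gives 83 − (3/2 − 1)·F = -8, so F = 182 and E = 273.

273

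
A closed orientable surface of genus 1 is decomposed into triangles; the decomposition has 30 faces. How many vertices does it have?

15

χ = 2 − 2·1 = 0, and every face is a triangle so 3F = 2E.
E = 3·30/2 = 45. Then V = 0 + E − F = 0 + 45 − 30 = 15.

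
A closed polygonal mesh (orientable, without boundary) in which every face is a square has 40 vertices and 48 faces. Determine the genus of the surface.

5

Every face is a square, so 2E = 4·48 = 192, giving E = 96.
χ = V − E + F = 40 − 96 + 48 = -8.
For a closed orientable surface χ = 2 − 2g, so g = (2 − (-8))/2 = 5.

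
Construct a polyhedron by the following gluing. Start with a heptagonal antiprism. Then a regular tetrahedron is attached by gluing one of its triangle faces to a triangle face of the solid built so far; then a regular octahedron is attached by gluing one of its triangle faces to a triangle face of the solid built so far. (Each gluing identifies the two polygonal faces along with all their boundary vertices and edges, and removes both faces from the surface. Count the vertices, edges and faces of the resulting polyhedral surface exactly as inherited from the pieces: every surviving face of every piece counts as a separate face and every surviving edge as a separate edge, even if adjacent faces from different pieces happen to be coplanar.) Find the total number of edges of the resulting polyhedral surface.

A heptagonal antiprism: V=14, E=28, F=16.
Attach a regular tetrahedron (V=4, E=6, F=4) along a 3-gon: merge 3 vertices and 3 edges, delete both glued faces → V=15, E=31, F=18.
Attach a regular octahedron (V=6, E=12, F=8) along a 3-gon: merge 3 vertices and 3 edges, delete both glued faces → V=18, E=40, F=24.
Check: V − E + F = 18 − 40 + 24 = 2.

40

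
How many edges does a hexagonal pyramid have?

12

A pyramid on an n-gon base has one n-gon and n triangles: V = 6 + 1 = 7, E = 2·6 = 12, F = 6 + 1 = 7.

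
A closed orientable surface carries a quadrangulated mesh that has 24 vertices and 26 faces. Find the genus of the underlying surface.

2

Every face is a square, so 2E = 4·26 = 104, giving E = 52.
χ = V − E + F = 24 − 52 + 26 = -2.
For a closed orientable surface χ = 2 − 2g, so g = (2 − (-2))/2 = 2.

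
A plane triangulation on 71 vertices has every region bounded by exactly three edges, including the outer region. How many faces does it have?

138

In a plane triangulation 3F = 2E and V − E + F = 2, so F = 2V − 4 = 2·71 − 4 = 138.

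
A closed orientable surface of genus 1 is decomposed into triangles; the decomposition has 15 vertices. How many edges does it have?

χ = 2 − 2·1 = 0, and every face is a triangle so 3F = 2E.
V − E + F = 0 with E = 3F/2 gives 15 − (3/2 − 1)·F = 0, so F = 30 and E = 45.

45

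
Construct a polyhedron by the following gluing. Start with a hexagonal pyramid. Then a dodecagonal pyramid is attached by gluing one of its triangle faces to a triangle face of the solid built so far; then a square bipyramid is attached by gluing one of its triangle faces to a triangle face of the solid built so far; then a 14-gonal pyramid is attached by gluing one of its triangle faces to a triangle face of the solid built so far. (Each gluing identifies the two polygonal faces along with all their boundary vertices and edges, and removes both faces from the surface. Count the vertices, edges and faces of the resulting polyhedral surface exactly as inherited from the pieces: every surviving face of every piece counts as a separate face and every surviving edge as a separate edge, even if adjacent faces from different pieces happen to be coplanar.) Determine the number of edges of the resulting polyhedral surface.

A hexagonal pyramid: V=7, E=12, F=7.
Attach a dodecagonal pyramid (V=13, E=24, F=13) along a 3-gon: merge 3 vertices and 3 edges, delete both glued faces → V=17, E=33, F=18.
Attach a square bipyramid (V=6, E=12, F=8) along a 3-gon: merge 3 vertices and 3 edges, delete both glued faces → V=20, E=42, F=24.
Attach a 14-gonal pyramid (V=15, E=28, F=15) along a 3-gon: merge 3 vertices and 3 edges, delete both glued faces → V=32, E=67, F=37.
Check: V − E + F = 32 − 67 + 37 = 2.

67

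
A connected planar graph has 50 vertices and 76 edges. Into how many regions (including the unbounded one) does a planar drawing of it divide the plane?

28

Euler's formula for a connected plane graph: V − E + F = 2, so F = 2 − 50 + 76 = 28.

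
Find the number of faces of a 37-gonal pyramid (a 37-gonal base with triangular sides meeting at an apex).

A pyramid on an n-gon base has one n-gon and n triangles: V = 37 + 1 = 38, E = 2·37 = 74, F = 37 + 1 = 38.

38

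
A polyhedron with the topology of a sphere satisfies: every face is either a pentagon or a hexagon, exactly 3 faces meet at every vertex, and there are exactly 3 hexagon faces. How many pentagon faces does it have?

Let x be the number of pentagons; then F = 3 + x.
Edge–face incidences: 2E = 6·3 + 5·x = 18 + 5x.
Every vertex has degree 3, so 3V = 2E.
Euler: V − E + F = 2 ⇒ (2E)/3 − E + (3 + x) = 2.
Multiply by 6: 2·(2E) − 3·(2E) + 6·(3 + x) = 12, i.e. 18 + 6x − (18 + 5x) = 12.
Collecting terms: x = 12.
Then 2E = 18 + 5·12 = 78, so E = 39, V = 2E/3 = 26, F = 3 + 12 = 15.

12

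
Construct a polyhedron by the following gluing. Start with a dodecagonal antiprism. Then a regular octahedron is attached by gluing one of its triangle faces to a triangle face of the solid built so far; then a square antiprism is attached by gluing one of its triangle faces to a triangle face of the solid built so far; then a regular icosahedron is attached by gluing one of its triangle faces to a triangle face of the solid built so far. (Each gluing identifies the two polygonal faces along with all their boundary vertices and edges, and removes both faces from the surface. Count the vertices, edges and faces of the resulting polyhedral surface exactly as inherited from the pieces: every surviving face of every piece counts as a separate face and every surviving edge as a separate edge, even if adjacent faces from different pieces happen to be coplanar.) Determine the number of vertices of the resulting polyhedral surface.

A dodecagonal antiprism: V=24, E=48, F=26.
Attach a regular octahedron (V=6, E=12, F=8) along a 3-gon: merge 3 vertices and 3 edges, delete both glued faces → V=27, E=57, F=32.
Attach a square antiprism (V=8, E=16, F=10) along a 3-gon: merge 3 vertices and 3 edges, delete both glued faces → V=32, E=70, F=40.
Attach a regular icosahedron (V=12, E=30, F=20) along a 3-gon: merge 3 vertices and 3 edges, delete both glued faces → V=41, E=97, F=58.
Check: V − E + F = 41 − 97 + 58 = 2.

41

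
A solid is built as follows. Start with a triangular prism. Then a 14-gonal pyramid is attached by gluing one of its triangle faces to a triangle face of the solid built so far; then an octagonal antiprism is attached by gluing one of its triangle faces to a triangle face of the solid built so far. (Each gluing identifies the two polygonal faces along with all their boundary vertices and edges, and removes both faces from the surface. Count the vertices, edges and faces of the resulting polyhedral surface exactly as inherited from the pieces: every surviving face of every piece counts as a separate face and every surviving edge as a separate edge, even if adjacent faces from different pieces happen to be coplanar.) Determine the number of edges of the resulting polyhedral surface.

A triangular prism: V=6, E=9, F=5.
Attach a 14-gonal pyramid (V=15, E=28, F=15) along a 3-gon: merge 3 vertices and 3 edges, delete both glued faces → V=18, E=34, F=18.
Attach an octagonal antiprism (V=16, E=32, F=18) along a 3-gon: merge 3 vertices and 3 edges, delete both glued faces → V=31, E=63, F=34.
Check: V − E + F = 31 − 63 + 34 = 2.

63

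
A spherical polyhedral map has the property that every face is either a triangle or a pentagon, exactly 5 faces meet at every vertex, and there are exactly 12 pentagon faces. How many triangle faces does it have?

80

Let x be the number of triangles; then F = 12 + x.
Edge–face incidences: 2E = 5·12 + 3·x = 60 + 3x.
Every vertex has degree 5, so 5V = 2E.
Euler: V − E + F = 2 ⇒ (2E)/5 − E + (12 + x) = 2.
Multiply by 10: 2·(2E) − 5·(2E) + 10·(12 + x) = 20, i.e. 120 + 10x − 3·(60 + 3x) = 20.
Collecting terms: x − 60 = 20, so x = 80.
Then 2E = 60 + 3·80 = 300, so E = 150, V = 2E/5 = 60, F = 12 + 80 = 92.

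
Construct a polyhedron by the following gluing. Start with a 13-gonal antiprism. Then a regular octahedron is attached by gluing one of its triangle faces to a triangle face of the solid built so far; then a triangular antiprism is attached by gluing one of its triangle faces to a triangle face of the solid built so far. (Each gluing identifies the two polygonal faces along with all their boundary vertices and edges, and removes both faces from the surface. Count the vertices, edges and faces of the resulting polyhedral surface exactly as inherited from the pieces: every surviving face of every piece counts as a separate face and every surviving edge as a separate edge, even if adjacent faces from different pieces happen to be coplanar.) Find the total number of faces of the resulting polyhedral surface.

A 13-gonal antiprism: V=26, E=52, F=28.
Attach a regular octahedron (V=6, E=12, F=8) along a 3-gon: merge 3 vertices and 3 edges, delete both glued faces → V=29, E=61, F=34.
Attach a triangular antiprism (V=6, E=12, F=8) along a 3-gon: merge 3 vertices and 3 edges, delete both glued faces → V=32, E=70, F=40.
Check: V − E + F = 32 − 70 + 40 = 2.

40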